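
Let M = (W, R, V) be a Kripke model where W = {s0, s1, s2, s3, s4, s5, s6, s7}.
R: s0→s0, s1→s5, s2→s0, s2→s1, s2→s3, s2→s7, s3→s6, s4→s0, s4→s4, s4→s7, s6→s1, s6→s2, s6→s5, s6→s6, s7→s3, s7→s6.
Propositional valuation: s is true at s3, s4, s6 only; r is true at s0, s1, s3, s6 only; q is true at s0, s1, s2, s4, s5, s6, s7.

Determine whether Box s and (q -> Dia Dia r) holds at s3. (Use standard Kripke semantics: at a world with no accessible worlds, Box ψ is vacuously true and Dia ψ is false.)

Yes

At s3: Box s is true, q -> Dia Dia r is true, so Box s and (q -> Dia Dia r) is true.
  At s3: Box s requires s at every successor {s6}.
    At s6: s is true.
  So Box s is true at s3.
  At s3: q is false, Dia Dia r is true, so q -> Dia Dia r is true.
    At s3: Dia Dia r requires Dia r at some successor in {s6}.
      Dia r holds at s6, so Dia Dia r is true at s3.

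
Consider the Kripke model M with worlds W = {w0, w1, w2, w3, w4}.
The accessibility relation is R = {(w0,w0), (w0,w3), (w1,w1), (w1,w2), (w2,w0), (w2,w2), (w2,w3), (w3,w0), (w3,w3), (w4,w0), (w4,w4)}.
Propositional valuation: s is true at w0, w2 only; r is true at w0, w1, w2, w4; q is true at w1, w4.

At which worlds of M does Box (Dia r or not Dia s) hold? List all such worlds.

Recall that Box ψ holds at a world iff ψ holds at every accessible world, and Dia ψ holds iff ψ holds at some accessible world.
Let φ = Box (Dia r or not Dia s). Evaluate φ at each world:
  w0 (successors {w0, w3}): φ is true.
  w1 (successors {w1, w2}): φ is true.
  w2 (successors {w0, w2, w3}): φ is true.
  w3 (successors {w0, w3}): φ is true.
  w4 (successors {w0, w4}): φ is true.
For instance, at w2:
  At w2: Box (Dia r or not Dia s) requires Dia r or not Dia s at every successor {w0, w2, w3}.
      At w0: Dia r is true, not Dia s is false, so Dia r or not Dia s is true.
      At w2: Dia r is true, not Dia s is false, so Dia r or not Dia s is true.
      At w3: Dia r is true, not Dia s is false, so Dia r or not Dia s is true.
  So Box (Dia r or not Dia s) is true at w2.
Satisfying worlds: {w0, w1, w2, w3, w4}

w0, w1, w2, w3, w4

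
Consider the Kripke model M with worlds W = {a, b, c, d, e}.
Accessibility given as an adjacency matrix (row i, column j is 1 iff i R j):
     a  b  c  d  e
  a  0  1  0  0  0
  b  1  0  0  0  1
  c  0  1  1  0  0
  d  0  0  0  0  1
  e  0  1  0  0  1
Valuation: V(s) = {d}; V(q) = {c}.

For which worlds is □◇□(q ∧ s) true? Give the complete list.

none

Let φ = □◇□(q ∧ s). Evaluate φ at each world:
  a (successors {b}): φ is false.
  b (successors {a, e}): φ is false.
  c (successors {b, c}): φ is false.
  d (successors {e}): φ is false.
  e (successors {b, e}): φ is false.
For instance, at a:
  At a: □◇□(q ∧ s) requires ◇□(q ∧ s) at every successor {b}.
    ◇□(q ∧ s) fails at b, so □◇□(q ∧ s) is false at a.
      At b: ◇□(q ∧ s) requires □(q ∧ s) at some successor in {a, e}.
        At a: □(q ∧ s) is false.
        At e: □(q ∧ s) is false.
      So ◇□(q ∧ s) is false at b.
Satisfying worlds: none.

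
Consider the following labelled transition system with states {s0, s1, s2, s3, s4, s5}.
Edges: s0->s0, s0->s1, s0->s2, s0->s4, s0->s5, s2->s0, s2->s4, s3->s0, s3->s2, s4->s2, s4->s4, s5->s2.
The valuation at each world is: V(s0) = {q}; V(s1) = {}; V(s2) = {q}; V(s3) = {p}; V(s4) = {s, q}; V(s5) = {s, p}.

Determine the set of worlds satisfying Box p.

Let φ = Box p. Evaluate φ at each world:
  s0 (successors {s0, s1, s2, s4, s5}): φ is false.
  s1 (successors ∅): φ is true.
  s2 (successors {s0, s4}): φ is false.
  s3 (successors {s0, s2}): φ is false.
  s4 (successors {s2, s4}): φ is false.
  s5 (successors {s2}): φ is false.
For instance, at s3:
  At s3: Box p requires p at every successor {s0, s2}.
    p fails at s0, so Box p is false at s3.
Satisfying worlds: {s1}

s1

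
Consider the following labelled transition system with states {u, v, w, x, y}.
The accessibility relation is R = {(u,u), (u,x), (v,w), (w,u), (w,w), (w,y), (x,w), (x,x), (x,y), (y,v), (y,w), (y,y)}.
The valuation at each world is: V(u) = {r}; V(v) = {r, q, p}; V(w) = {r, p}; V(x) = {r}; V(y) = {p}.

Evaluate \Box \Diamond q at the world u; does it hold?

At u: \Box \Diamond q requires \Diamond q at every successor {u, x}.
  \Diamond q fails at u, so \Box \Diamond q is false at u.
    At u: \Diamond q requires q at some successor in {u, x}.
      At u: q is false.
      At x: q is false.
    So \Diamond q is false at u.

No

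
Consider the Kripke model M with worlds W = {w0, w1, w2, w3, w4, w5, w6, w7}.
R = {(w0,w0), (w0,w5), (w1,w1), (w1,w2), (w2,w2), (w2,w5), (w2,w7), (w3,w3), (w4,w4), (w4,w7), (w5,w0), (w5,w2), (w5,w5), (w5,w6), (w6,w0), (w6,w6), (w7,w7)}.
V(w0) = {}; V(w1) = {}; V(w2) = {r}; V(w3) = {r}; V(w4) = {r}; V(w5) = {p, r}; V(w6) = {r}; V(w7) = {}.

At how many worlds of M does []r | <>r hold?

7

Recall that []ψ holds at a world iff ψ holds at every accessible world, and <>ψ holds iff ψ holds at some accessible world.
Let φ = []r | <>r. Evaluate φ at each world:
  w0 (successors {w0, w5}): φ is true.
  w1 (successors {w1, w2}): φ is true.
  w2 (successors {w2, w5, w7}): φ is true.
  w3 (successors {w3}): φ is true.
  w4 (successors {w4, w7}): φ is true.
  w5 (successors {w0, w2, w5, w6}): φ is true.
  w6 (successors {w0, w6}): φ is true.
  w7 (successors {w7}): φ is false.
For instance, at w2:
  At w2: []r is false, <>r is true, so []r | <>r is true.
    At w2: []r requires r at every successor {w2, w5, w7}.
      r fails at w7, so []r is false at w2.
    At w2: <>r requires r at some successor in {w2, w5, w7}.
      r holds at w2, so <>r is true at w2.
Satisfying worlds: {w0, w1, w2, w3, w4, w5, w6}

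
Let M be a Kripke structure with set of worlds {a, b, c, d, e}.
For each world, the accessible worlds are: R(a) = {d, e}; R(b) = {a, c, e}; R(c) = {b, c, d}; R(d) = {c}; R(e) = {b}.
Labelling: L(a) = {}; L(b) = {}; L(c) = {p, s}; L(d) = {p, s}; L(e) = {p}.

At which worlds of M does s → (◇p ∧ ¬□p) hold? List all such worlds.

a, b, c, e

Let φ = s → (◇p ∧ ¬□p). Evaluate φ at each world:
  a (successors {d, e}): φ is true.
  b (successors {a, c, e}): φ is true.
  c (successors {b, c, d}): φ is true.
  d (successors {c}): φ is false.
  e (successors {b}): φ is true.
For instance, at a:
  At a: s is false, ◇p ∧ ¬□p is false, so s → (◇p ∧ ¬□p) is true.
    At a: ◇p is true, ¬□p is false, so ◇p ∧ ¬□p is false.
      At a: ◇p requires p at some successor in {d, e}.
        p holds at d, so ◇p is true at a.
      At a: □p is true, so ¬□p is false.
Satisfying worlds: {a, b, c, e}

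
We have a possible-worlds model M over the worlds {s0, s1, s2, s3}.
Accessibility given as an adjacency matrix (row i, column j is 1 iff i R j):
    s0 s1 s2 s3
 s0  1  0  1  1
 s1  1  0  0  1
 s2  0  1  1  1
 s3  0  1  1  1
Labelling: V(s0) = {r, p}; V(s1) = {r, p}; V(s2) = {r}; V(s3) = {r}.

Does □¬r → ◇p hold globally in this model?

Recall that □ψ holds at a world iff ψ holds at every accessible world, and ◇ψ holds iff ψ holds at some accessible world.
Let φ = □¬r → ◇p. Evaluate φ at each world:
  s0 (successors {s0, s2, s3}): φ is true.
  s1 (successors {s0, s3}): φ is true.
  s2 (successors {s1, s2, s3}): φ is true.
  s3 (successors {s1, s2, s3}): φ is true.
For instance, at s0:
  At s0: □¬r is false, ◇p is true, so □¬r → ◇p is true.
    At s0: □¬r requires ¬r at every successor {s0, s2, s3}.
      ¬r fails at s0, so □¬r is false at s0.
    At s0: ◇p requires p at some successor in {s0, s2, s3}.
      p holds at s0, so ◇p is true at s0.

Yes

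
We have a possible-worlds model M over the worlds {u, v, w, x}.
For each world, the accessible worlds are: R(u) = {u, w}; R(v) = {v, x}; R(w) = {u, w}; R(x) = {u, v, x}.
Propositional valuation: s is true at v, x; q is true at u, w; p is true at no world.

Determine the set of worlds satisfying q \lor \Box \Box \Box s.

u, w

Recall that \Box ψ holds at a world iff ψ holds at every accessible world, and \Diamond ψ holds iff ψ holds at some accessible world.
Let φ = q \lor \Box \Box \Box s. Evaluate φ at each world:
  u (successors {u, w}): φ is true.
  v (successors {v, x}): φ is false.
  w (successors {u, w}): φ is true.
  x (successors {u, v, x}): φ is false.
For instance, at w:
  At w: q is true, \Box \Box \Box s is false, so q \lor \Box \Box \Box s is true.
    At w: \Box \Box \Box s requires \Box \Box s at every successor {u, w}.
      \Box \Box s fails at u, so \Box \Box \Box s is false at w.
Satisfying worlds: {u, w}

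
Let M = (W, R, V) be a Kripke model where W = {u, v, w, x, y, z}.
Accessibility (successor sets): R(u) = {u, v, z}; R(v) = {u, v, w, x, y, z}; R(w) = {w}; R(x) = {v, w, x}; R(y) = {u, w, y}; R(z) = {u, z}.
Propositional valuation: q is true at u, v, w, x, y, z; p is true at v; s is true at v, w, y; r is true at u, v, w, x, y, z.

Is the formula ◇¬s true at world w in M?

No

At w: ◇¬s requires ¬s at some successor in {w}.
  At w: ¬s is false.
So ◇¬s is false at w.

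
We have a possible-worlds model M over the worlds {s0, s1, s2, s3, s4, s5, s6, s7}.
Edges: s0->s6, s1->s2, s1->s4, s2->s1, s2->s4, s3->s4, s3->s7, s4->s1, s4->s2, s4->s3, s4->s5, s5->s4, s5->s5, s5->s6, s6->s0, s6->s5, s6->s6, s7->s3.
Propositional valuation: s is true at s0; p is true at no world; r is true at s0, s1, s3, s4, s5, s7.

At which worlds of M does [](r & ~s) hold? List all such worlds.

s2, s3, s7

Let φ = [](r & ~s). Evaluate φ at each world:
  s0 (successors {s6}): φ is false.
  s1 (successors {s2, s4}): φ is false.
  s2 (successors {s1, s4}): φ is true.
  s3 (successors {s4, s7}): φ is true.
  s4 (successors {s1, s2, s3, s5}): φ is false.
  s5 (successors {s4, s5, s6}): φ is false.
  s6 (successors {s0, s5, s6}): φ is false.
  s7 (successors {s3}): φ is true.
For instance, at s6:
  At s6: [](r & ~s) requires r & ~s at every successor {s0, s5, s6}.
    r & ~s fails at s0, so [](r & ~s) is false at s6.
Satisfying worlds: {s2, s3, s7}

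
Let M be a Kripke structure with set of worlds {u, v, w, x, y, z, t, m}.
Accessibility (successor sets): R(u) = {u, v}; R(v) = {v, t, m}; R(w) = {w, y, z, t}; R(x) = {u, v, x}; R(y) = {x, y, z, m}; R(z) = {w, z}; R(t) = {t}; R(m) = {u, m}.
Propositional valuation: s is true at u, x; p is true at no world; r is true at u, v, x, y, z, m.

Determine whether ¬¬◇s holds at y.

Yes

At y: ¬◇s is false, so ¬¬◇s is true.
  At y: ◇s is true, so ¬◇s is false.
    At y: ◇s requires s at some successor in {x, y, z, m}.
      s holds at x, so ◇s is true at y.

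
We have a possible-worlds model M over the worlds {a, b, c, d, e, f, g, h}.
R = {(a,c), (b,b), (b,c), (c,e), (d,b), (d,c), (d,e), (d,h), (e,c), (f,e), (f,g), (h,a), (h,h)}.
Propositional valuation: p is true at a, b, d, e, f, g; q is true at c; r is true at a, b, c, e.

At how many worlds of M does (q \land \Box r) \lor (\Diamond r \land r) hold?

Let φ = (q \land \Box r) \lor (\Diamond r \land r). Evaluate φ at each world:
  a (successors {c}): φ is true.
  b (successors {b, c}): φ is true.
  c (successors {e}): φ is true.
  d (successors {b, c, e, h}): φ is false.
  e (successors {c}): φ is true.
  f (successors {e, g}): φ is false.
  g (successors ∅): φ is false.
  h (successors {a, h}): φ is false.
For instance, at b:
  At b: q \land \Box r is false, \Diamond r \land r is true, so (q \land \Box r) \lor (\Diamond r \land r) is true.
    At b: q is false, \Box r is true, so q \land \Box r is false.
      At b: \Box r requires r at every successor {b, c}.
        At b: r is true.
        At c: r is true.
      So \Box r is true at b.
    At b: \Diamond r is true, r is true, so \Diamond r \land r is true.
      At b: \Diamond r requires r at some successor in {b, c}.
        r holds at b, so \Diamond r is true at b.
Satisfying worlds: {a, b, c, e}

4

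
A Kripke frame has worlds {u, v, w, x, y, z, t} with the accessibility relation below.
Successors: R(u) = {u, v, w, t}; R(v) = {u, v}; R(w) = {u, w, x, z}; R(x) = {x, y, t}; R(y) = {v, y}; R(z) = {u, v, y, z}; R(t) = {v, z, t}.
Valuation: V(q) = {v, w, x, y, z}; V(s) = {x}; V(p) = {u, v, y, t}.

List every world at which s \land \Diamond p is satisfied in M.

Recall that \Diamond ψ holds at a world iff ψ holds at some accessible world.
Let φ = s \land \Diamond p. Evaluate φ at each world:
  u (successors {u, v, w, t}): φ is false.
  v (successors {u, v}): φ is false.
  w (successors {u, w, x, z}): φ is false.
  x (successors {x, y, t}): φ is true.
  y (successors {v, y}): φ is false.
  z (successors {u, v, y, z}): φ is false.
  t (successors {v, z, t}): φ is false.
For instance, at u:
  At u: s is false, \Diamond p is true, so s \land \Diamond p is false.
    At u: \Diamond p requires p at some successor in {u, v, w, t}.
      p holds at u, so \Diamond p is true at u.
Satisfying worlds: {x}

x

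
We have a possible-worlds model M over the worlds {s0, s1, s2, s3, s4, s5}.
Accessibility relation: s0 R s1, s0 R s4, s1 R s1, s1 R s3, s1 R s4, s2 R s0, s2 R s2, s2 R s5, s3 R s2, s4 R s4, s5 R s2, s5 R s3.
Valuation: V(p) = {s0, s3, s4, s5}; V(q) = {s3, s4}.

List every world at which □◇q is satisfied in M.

s0, s4

Let φ = □◇q. Evaluate φ at each world:
  s0 (successors {s1, s4}): φ is true.
  s1 (successors {s1, s3, s4}): φ is false.
  s2 (successors {s0, s2, s5}): φ is false.
  s3 (successors {s2}): φ is false.
  s4 (successors {s4}): φ is true.
  s5 (successors {s2, s3}): φ is false.
For instance, at s1:
  At s1: □◇q requires ◇q at every successor {s1, s3, s4}.
    ◇q fails at s3, so □◇q is false at s1.
      At s3: ◇q requires q at some successor in {s2}.
        At s2: q is false.
      So ◇q is false at s3.
Satisfying worlds: {s0, s4}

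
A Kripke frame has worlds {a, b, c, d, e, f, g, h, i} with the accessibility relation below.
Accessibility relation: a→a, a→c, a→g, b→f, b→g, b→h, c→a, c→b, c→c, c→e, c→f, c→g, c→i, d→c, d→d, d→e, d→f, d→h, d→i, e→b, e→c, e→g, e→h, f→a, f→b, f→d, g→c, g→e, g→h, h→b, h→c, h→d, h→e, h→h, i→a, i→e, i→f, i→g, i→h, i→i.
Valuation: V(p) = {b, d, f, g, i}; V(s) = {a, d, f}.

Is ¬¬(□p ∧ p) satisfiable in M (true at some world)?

No

Let φ = ¬¬(□p ∧ p). Evaluate φ at each world:
  a (successors {a, c, g}): φ is false.
  b (successors {f, g, h}): φ is false.
  c (successors {a, b, c, e, f, g, i}): φ is false.
  d (successors {c, d, e, f, h, i}): φ is false.
  e (successors {b, c, g, h}): φ is false.
  f (successors {a, b, d}): φ is false.
  g (successors {c, e, h}): φ is false.
  h (successors {b, c, d, e, h}): φ is false.
  i (successors {a, e, f, g, h, i}): φ is false.
For instance, at e:
  At e: ¬(□p ∧ p) is true, so ¬¬(□p ∧ p) is false.
    At e: □p ∧ p is false, so ¬(□p ∧ p) is true.
      At e: □p is false, p is false, so □p ∧ p is false.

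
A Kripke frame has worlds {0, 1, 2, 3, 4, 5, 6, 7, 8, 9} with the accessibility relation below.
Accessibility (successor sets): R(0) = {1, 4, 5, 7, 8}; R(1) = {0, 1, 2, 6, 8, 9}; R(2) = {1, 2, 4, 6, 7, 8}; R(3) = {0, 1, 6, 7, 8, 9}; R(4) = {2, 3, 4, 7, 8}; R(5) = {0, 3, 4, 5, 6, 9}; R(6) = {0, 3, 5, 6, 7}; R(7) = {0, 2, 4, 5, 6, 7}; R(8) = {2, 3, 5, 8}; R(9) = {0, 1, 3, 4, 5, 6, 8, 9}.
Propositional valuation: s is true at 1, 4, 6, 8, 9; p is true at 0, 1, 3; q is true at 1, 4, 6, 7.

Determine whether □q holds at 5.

At 5: □q requires q at every successor {0, 3, 4, 5, 6, 9}.
  q fails at 0, so □q is false at 5.

No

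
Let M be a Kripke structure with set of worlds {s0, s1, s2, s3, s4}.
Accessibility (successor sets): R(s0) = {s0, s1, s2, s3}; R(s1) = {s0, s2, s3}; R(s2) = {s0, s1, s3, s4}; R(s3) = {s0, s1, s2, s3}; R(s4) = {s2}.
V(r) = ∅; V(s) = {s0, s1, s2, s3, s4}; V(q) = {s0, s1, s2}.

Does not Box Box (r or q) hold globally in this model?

Yes

Let φ = not Box Box (r or q). Evaluate φ at each world:
  s0 (successors {s0, s1, s2, s3}): φ is true.
  s1 (successors {s0, s2, s3}): φ is true.
  s2 (successors {s0, s1, s3, s4}): φ is true.
  s3 (successors {s0, s1, s2, s3}): φ is true.
  s4 (successors {s2}): φ is true.
For instance, at s2:
  At s2: Box Box (r or q) is false, so not Box Box (r or q) is true.
    At s2: Box Box (r or q) requires Box (r or q) at every successor {s0, s1, s3, s4}.
      Box (r or q) fails at s0, so Box Box (r or q) is false at s2.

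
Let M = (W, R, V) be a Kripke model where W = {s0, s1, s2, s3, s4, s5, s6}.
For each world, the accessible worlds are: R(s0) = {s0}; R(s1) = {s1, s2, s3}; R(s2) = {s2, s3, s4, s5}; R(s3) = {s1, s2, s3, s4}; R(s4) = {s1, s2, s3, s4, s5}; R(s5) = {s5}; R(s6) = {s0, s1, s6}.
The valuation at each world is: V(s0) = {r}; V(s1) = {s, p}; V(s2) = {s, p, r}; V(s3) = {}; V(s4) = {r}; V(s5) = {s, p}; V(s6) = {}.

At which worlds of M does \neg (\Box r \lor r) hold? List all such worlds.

Let φ = \neg (\Box r \lor r). Evaluate φ at each world:
  s0 (successors {s0}): φ is false.
  s1 (successors {s1, s2, s3}): φ is true.
  s2 (successors {s2, s3, s4, s5}): φ is false.
  s3 (successors {s1, s2, s3, s4}): φ is true.
  s4 (successors {s1, s2, s3, s4, s5}): φ is false.
  s5 (successors {s5}): φ is true.
  s6 (successors {s0, s1, s6}): φ is true.
For instance, at s5:
  At s5: \Box r \lor r is false, so \neg (\Box r \lor r) is true.
    At s5: \Box r is false, r is false, so \Box r \lor r is false.
      At s5: \Box r requires r at every successor {s5}.
        r fails at s5, so \Box r is false at s5.
Satisfying worlds: {s1, s3, s5, s6}

s1, s3, s5, s6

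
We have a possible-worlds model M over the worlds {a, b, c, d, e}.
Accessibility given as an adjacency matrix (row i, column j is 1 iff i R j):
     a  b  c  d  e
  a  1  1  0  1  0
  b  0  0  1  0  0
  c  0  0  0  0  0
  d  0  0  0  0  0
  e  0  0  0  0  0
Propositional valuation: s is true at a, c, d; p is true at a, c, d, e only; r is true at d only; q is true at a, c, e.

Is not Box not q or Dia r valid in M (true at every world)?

Let φ = not Box not q or Dia r. Evaluate φ at each world:
  a (successors {a, b, d}): φ is true.
  b (successors {c}): φ is true.
  c (successors ∅): φ is false.
  d (successors ∅): φ is false.
  e (successors ∅): φ is false.
Detail at c (counterexample):
  At c: not Box not q is false, Dia r is false, so not Box not q or Dia r is false.
    At c: Box not q is true, so not Box not q is false.
      At c: no accessible worlds, so Box not q holds vacuously.
    At c: no accessible worlds, so Dia r is false.

No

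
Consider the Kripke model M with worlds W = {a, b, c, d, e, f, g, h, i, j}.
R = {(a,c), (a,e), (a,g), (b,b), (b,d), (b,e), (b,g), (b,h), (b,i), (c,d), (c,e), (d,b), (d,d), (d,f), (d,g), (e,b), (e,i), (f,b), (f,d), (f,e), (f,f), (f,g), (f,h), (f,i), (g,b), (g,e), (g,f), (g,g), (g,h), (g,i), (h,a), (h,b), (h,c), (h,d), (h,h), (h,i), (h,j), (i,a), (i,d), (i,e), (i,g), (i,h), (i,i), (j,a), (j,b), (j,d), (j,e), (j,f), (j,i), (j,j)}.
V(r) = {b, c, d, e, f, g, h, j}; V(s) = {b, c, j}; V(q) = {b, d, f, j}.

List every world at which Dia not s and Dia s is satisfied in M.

a, b, d, e, f, g, h, j

Let φ = Dia not s and Dia s. Evaluate φ at each world:
  a (successors {c, e, g}): φ is true.
  b (successors {b, d, e, g, h, i}): φ is true.
  c (successors {d, e}): φ is false.
  d (successors {b, d, f, g}): φ is true.
  e (successors {b, i}): φ is true.
  f (successors {b, d, e, f, g, h, i}): φ is true.
  g (successors {b, e, f, g, h, i}): φ is true.
  h (successors {a, b, c, d, h, i, j}): φ is true.
  i (successors {a, d, e, g, h, i}): φ is false.
  j (successors {a, b, d, e, f, i, j}): φ is true.
For instance, at g:
  At g: Dia not s is true, Dia s is true, so Dia not s and Dia s is true.
    At g: Dia not s requires not s at some successor in {b, e, f, g, h, i}.
      not s holds at e, so Dia not s is true at g.
    At g: Dia s requires s at some successor in {b, e, f, g, h, i}.
      s holds at b, so Dia s is true at g.
Satisfying worlds: {a, b, d, e, f, g, h, j}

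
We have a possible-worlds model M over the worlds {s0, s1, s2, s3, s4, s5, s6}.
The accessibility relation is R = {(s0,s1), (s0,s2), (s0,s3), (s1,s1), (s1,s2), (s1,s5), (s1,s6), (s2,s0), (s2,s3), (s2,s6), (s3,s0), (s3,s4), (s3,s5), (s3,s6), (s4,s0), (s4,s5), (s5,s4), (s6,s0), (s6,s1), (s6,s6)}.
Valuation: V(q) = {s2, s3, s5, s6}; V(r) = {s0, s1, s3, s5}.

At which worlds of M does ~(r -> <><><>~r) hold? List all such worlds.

none

Let φ = ~(r -> <><><>~r). Evaluate φ at each world:
  s0 (successors {s1, s2, s3}): φ is false.
  s1 (successors {s1, s2, s5, s6}): φ is false.
  s2 (successors {s0, s3, s6}): φ is false.
  s3 (successors {s0, s4, s5, s6}): φ is false.
  s4 (successors {s0, s5}): φ is false.
  s5 (successors {s4}): φ is false.
  s6 (successors {s0, s1, s6}): φ is false.
For instance, at s2:
  At s2: r -> <><><>~r is true, so ~(r -> <><><>~r) is false.
    At s2: r is false, <><><>~r is true, so r -> <><><>~r is true.
      At s2: <><><>~r requires <><>~r at some successor in {s0, s3, s6}.
        <><>~r holds at s0, so <><><>~r is true at s2.
Satisfying worlds: none.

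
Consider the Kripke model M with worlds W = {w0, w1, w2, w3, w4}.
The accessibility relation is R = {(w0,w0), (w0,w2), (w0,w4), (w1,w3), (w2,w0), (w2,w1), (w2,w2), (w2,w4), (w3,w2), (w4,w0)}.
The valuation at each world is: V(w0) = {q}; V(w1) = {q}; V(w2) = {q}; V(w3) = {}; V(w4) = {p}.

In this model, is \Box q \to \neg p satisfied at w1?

At w1: \Box q is false, \neg p is true, so \Box q \to \neg p is true.
  At w1: \Box q requires q at every successor {w3}.
    q fails at w3, so \Box q is false at w1.

Yes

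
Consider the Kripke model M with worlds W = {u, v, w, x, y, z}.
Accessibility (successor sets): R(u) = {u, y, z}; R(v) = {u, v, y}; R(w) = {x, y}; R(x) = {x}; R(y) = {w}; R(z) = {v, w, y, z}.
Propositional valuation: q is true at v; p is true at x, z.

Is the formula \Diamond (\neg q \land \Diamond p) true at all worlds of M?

Let φ = \Diamond (\neg q \land \Diamond p). Evaluate φ at each world:
  u (successors {u, y, z}): φ is true.
  v (successors {u, v, y}): φ is true.
  w (successors {x, y}): φ is true.
  x (successors {x}): φ is true.
  y (successors {w}): φ is true.
  z (successors {v, w, y, z}): φ is true.
For instance, at v:
  At v: \Diamond (\neg q \land \Diamond p) requires \neg q \land \Diamond p at some successor in {u, v, y}.
    \neg q \land \Diamond p holds at u, so \Diamond (\neg q \land \Diamond p) is true at v.
      At u: \neg q is true, \Diamond p is true, so \neg q \land \Diamond p is true.

Yes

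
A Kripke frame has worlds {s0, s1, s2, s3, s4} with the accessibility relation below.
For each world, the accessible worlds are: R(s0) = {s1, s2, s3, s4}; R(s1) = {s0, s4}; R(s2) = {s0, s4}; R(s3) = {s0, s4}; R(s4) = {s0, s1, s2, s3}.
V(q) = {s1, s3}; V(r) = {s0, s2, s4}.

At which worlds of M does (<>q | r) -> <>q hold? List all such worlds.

s0, s1, s3, s4

Recall that <>ψ holds at a world iff ψ holds at some accessible world.
Let φ = (<>q | r) -> <>q. Evaluate φ at each world:
  s0 (successors {s1, s2, s3, s4}): φ is true.
  s1 (successors {s0, s4}): φ is true.
  s2 (successors {s0, s4}): φ is false.
  s3 (successors {s0, s4}): φ is true.
  s4 (successors {s0, s1, s2, s3}): φ is true.
For instance, at s3:
  At s3: <>q | r is false, <>q is false, so (<>q | r) -> <>q is true.
    At s3: <>q is false, r is false, so <>q | r is false.
      At s3: <>q requires q at some successor in {s0, s4}.
        At s0: q is false.
        At s4: q is false.
      So <>q is false at s3.
    At s3: <>q requires q at some successor in {s0, s4}.
      At s0: q is false.
      At s4: q is false.
    So <>q is false at s3.
Satisfying worlds: {s0, s1, s3, s4}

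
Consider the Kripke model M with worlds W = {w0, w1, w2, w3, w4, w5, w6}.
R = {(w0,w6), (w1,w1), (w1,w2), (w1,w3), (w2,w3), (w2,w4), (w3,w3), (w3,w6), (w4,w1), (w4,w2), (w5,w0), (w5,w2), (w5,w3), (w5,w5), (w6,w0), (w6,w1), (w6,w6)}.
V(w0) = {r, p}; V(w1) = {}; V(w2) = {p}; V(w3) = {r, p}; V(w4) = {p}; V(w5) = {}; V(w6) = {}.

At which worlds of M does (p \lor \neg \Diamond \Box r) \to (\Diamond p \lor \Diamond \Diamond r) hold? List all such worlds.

Recall that \Box ψ holds at a world iff ψ holds at every accessible world, and \Diamond ψ holds iff ψ holds at some accessible world.
Let φ = (p \lor \neg \Diamond \Box r) \to (\Diamond p \lor \Diamond \Diamond r). Evaluate φ at each world:
  w0 (successors {w6}): φ is true.
  w1 (successors {w1, w2, w3}): φ is true.
  w2 (successors {w3, w4}): φ is true.
  w3 (successors {w3, w6}): φ is true.
  w4 (successors {w1, w2}): φ is true.
  w5 (successors {w0, w2, w3, w5}): φ is true.
  w6 (successors {w0, w1, w6}): φ is true.
For instance, at w5:
  At w5: p \lor \neg \Diamond \Box r is true, \Diamond p \lor \Diamond \Diamond r is true, so (p \lor \neg \Diamond \Box r) \to (\Diamond p \lor \Diamond \Diamond r) is true.
    At w5: p is false, \neg \Diamond \Box r is true, so p \lor \neg \Diamond \Box r is true.
      At w5: \Diamond \Box r is false, so \neg \Diamond \Box r is true.
    At w5: \Diamond p is true, \Diamond \Diamond r is true, so \Diamond p \lor \Diamond \Diamond r is true.
      At w5: \Diamond p requires p at some successor in {w0, w2, w3, w5}.
        p holds at w0, so \Diamond p is true at w5.
      At w5: \Diamond \Diamond r requires \Diamond r at some successor in {w0, w2, w3, w5}.
        \Diamond r holds at w2, so \Diamond \Diamond r is true at w5.
Satisfying worlds: {w0, w1, w2, w3, w4, w5, w6}

w0, w1, w2, w3, w4, w5, w6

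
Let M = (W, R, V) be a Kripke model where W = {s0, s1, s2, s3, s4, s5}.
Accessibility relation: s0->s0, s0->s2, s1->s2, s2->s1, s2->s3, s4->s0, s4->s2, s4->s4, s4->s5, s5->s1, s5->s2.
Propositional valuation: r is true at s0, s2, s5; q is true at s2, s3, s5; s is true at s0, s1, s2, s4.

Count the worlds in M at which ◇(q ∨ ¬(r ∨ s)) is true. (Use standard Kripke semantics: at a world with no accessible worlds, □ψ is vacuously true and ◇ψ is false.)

Let φ = ◇(q ∨ ¬(r ∨ s)). Evaluate φ at each world:
  s0 (successors {s0, s2}): φ is true.
  s1 (successors {s2}): φ is true.
  s2 (successors {s1, s3}): φ is true.
  s3 (successors ∅): φ is false.
  s4 (successors {s0, s2, s4, s5}): φ is true.
  s5 (successors {s1, s2}): φ is true.
For instance, at s5:
  At s5: ◇(q ∨ ¬(r ∨ s)) requires q ∨ ¬(r ∨ s) at some successor in {s1, s2}.
    q ∨ ¬(r ∨ s) holds at s2, so ◇(q ∨ ¬(r ∨ s)) is true at s5.
Satisfying worlds: {s0, s1, s2, s4, s5}

5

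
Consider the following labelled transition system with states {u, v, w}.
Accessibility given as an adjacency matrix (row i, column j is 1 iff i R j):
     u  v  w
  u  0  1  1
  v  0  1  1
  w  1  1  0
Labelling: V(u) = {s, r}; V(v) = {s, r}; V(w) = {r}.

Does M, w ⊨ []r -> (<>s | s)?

At w: []r is true, <>s | s is true, so []r -> (<>s | s) is true.
  At w: []r requires r at every successor {u, v}.
    At u: r is true.
    At v: r is true.
  So []r is true at w.
  At w: <>s is true, s is false, so <>s | s is true.
    At w: <>s requires s at some successor in {u, v}.
      s holds at u, so <>s is true at w.

Yes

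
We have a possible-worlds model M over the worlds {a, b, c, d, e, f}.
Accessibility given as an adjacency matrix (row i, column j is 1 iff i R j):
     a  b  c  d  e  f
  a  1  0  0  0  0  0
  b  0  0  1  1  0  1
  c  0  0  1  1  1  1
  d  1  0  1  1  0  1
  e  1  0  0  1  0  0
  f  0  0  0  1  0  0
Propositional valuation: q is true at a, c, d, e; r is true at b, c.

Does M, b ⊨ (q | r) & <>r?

Yes

Recall that <>ψ holds at a world iff ψ holds at some accessible world.
At b: q | r is true, <>r is true, so (q | r) & <>r is true.
  At b: <>r requires r at some successor in {c, d, f}.
    r holds at c, so <>r is true at b.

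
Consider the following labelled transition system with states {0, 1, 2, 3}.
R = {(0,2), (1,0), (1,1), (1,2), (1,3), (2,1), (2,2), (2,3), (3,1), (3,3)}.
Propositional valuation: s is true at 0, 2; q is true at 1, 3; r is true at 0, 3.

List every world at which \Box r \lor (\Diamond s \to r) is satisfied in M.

Recall that \Box ψ holds at a world iff ψ holds at every accessible world, and \Diamond ψ holds iff ψ holds at some accessible world.
Let φ = \Box r \lor (\Diamond s \to r). Evaluate φ at each world:
  0 (successors {2}): φ is true.
  1 (successors {0, 1, 2, 3}): φ is false.
  2 (successors {1, 2, 3}): φ is false.
  3 (successors {1, 3}): φ is true.
For instance, at 0:
  At 0: \Box r is false, \Diamond s \to r is true, so \Box r \lor (\Diamond s \to r) is true.
    At 0: \Box r requires r at every successor {2}.
      r fails at 2, so \Box r is false at 0.
    At 0: \Diamond s is true, r is true, so \Diamond s \to r is true.
      At 0: \Diamond s requires s at some successor in {2}.
        s holds at 2, so \Diamond s is true at 0.
Satisfying worlds: {0, 3}

0, 3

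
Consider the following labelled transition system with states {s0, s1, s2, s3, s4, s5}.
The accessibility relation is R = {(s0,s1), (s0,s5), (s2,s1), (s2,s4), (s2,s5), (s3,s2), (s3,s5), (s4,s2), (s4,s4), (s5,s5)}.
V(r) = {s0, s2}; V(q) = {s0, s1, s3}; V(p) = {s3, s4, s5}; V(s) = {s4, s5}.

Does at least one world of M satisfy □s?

Yes

Recall that □ψ holds at a world iff ψ holds at every accessible world, and ◇ψ holds iff ψ holds at some accessible world.
Let φ = □s. Evaluate φ at each world:
  s0 (successors {s1, s5}): φ is false.
  s1 (successors ∅): φ is true.
  s2 (successors {s1, s4, s5}): φ is false.
  s3 (successors {s2, s5}): φ is false.
  s4 (successors {s2, s4}): φ is false.
  s5 (successors {s5}): φ is true.
Detail at s1 (witness):
  At s1: no accessible worlds, so □s holds vacuously.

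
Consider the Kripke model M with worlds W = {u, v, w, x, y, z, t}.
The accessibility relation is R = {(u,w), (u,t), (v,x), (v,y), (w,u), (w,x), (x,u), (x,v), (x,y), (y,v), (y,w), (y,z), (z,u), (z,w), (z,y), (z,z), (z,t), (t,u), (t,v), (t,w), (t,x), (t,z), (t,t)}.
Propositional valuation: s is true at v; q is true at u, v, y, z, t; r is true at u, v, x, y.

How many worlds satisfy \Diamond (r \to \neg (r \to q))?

Let φ = \Diamond (r \to \neg (r \to q)). Evaluate φ at each world:
  u (successors {w, t}): φ is true.
  v (successors {x, y}): φ is true.
  w (successors {u, x}): φ is true.
  x (successors {u, v, y}): φ is false.
  y (successors {v, w, z}): φ is true.
  z (successors {u, w, y, z, t}): φ is true.
  t (successors {u, v, w, x, z, t}): φ is true.
For instance, at w:
  At w: \Diamond (r \to \neg (r \to q)) requires r \to \neg (r \to q) at some successor in {u, x}.
    r \to \neg (r \to q) holds at x, so \Diamond (r \to \neg (r \to q)) is true at w.
Satisfying worlds: {u, v, w, y, z, t}

6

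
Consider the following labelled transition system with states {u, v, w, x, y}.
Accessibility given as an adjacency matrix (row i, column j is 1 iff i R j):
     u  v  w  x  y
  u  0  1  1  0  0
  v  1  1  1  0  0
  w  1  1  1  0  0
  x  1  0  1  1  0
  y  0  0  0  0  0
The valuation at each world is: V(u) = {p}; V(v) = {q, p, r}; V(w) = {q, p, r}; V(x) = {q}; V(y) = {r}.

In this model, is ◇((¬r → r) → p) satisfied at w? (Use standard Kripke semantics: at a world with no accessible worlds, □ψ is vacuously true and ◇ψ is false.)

At w: ◇((¬r → r) → p) requires (¬r → r) → p at some successor in {u, v, w}.
  (¬r → r) → p holds at u, so ◇((¬r → r) → p) is true at w.

Yes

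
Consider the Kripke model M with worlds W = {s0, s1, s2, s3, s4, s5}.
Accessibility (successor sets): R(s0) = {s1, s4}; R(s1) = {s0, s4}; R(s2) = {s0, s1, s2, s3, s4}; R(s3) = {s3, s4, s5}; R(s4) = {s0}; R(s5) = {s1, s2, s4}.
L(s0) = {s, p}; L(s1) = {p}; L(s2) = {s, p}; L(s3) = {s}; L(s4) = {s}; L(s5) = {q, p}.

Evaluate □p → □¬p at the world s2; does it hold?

Yes

At s2: □p is false, □¬p is false, so □p → □¬p is true.
  At s2: □p requires p at every successor {s0, s1, s2, s3, s4}.
    p fails at s3, so □p is false at s2.
  At s2: □¬p requires ¬p at every successor {s0, s1, s2, s3, s4}.
    ¬p fails at s0, so □¬p is false at s2.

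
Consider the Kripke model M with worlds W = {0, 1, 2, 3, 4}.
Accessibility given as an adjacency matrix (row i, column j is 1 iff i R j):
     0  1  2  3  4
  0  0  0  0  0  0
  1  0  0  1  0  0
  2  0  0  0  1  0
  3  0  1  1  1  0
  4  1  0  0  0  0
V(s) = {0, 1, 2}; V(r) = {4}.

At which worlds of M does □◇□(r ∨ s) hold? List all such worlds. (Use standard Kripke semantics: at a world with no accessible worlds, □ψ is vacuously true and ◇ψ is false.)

Let φ = □◇□(r ∨ s). Evaluate φ at each world:
  0 (successors ∅): φ is true.
  1 (successors {2}): φ is false.
  2 (successors {3}): φ is true.
  3 (successors {1, 2, 3}): φ is false.
  4 (successors {0}): φ is false.
For instance, at 1:
  At 1: □◇□(r ∨ s) requires ◇□(r ∨ s) at every successor {2}.
    ◇□(r ∨ s) fails at 2, so □◇□(r ∨ s) is false at 1.
      At 2: ◇□(r ∨ s) requires □(r ∨ s) at some successor in {3}.
        At 3: □(r ∨ s) is false.
      So ◇□(r ∨ s) is false at 2.
Satisfying worlds: {0, 2}

0, 2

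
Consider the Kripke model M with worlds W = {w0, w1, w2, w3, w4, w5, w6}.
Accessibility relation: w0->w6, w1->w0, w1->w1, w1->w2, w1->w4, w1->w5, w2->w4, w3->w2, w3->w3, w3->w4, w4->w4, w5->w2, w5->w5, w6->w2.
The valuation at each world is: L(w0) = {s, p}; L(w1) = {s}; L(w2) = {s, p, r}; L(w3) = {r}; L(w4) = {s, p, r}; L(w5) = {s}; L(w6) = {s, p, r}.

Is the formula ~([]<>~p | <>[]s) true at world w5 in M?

No

At w5: []<>~p | <>[]s is true, so ~([]<>~p | <>[]s) is false.
  At w5: []<>~p is false, <>[]s is true, so []<>~p | <>[]s is true.
    At w5: []<>~p requires <>~p at every successor {w2, w5}.
      <>~p fails at w2, so []<>~p is false at w5.
    At w5: <>[]s requires []s at some successor in {w2, w5}.
      []s holds at w2, so <>[]s is true at w5.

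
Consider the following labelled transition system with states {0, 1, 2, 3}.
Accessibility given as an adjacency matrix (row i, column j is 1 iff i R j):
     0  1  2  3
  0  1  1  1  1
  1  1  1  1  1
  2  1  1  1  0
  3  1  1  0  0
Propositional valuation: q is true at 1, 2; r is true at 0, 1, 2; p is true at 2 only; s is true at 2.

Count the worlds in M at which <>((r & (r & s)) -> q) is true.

Let φ = <>((r & (r & s)) -> q). Evaluate φ at each world:
  0 (successors {0, 1, 2, 3}): φ is true.
  1 (successors {0, 1, 2, 3}): φ is true.
  2 (successors {0, 1, 2}): φ is true.
  3 (successors {0, 1}): φ is true.
For instance, at 3:
  At 3: <>((r & (r & s)) -> q) requires (r & (r & s)) -> q at some successor in {0, 1}.
    (r & (r & s)) -> q holds at 0, so <>((r & (r & s)) -> q) is true at 3.
Satisfying worlds: {0, 1, 2, 3}

4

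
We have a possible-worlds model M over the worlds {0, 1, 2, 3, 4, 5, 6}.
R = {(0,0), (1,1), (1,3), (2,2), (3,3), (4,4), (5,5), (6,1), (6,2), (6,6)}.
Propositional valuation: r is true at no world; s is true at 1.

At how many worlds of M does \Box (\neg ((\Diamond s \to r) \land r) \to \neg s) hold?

Let φ = \Box (\neg ((\Diamond s \to r) \land r) \to \neg s). Evaluate φ at each world:
  0 (successors {0}): φ is true.
  1 (successors {1, 3}): φ is false.
  2 (successors {2}): φ is true.
  3 (successors {3}): φ is true.
  4 (successors {4}): φ is true.
  5 (successors {5}): φ is true.
  6 (successors {1, 2, 6}): φ is false.
For instance, at 3:
  At 3: \Box (\neg ((\Diamond s \to r) \land r) \to \neg s) requires \neg ((\Diamond s \to r) \land r) \to \neg s at every successor {3}.
      At 3: \neg ((\Diamond s \to r) \land r) is true, \neg s is true, so \neg ((\Diamond s \to r) \land r) \to \neg s is true.
  So \Box (\neg ((\Diamond s \to r) \land r) \to \neg s) is true at 3.
Satisfying worlds: {0, 2, 3, 4, 5}

5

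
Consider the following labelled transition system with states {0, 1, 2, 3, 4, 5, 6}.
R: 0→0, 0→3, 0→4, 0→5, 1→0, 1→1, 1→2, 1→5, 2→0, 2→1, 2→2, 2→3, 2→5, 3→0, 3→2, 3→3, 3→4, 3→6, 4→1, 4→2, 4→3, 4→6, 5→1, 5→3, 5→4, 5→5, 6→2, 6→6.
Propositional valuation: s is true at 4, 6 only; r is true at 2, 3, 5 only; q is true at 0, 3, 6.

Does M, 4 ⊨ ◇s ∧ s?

Yes

Recall that ◇ψ holds at a world iff ψ holds at some accessible world.
At 4: ◇s is true, s is true, so ◇s ∧ s is true.
  At 4: ◇s requires s at some successor in {1, 2, 3, 6}.
    s holds at 6, so ◇s is true at 4.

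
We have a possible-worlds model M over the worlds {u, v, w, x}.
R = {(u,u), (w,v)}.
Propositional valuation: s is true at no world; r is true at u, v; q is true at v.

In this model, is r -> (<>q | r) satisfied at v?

At v: r is true, <>q | r is true, so r -> (<>q | r) is true.
  At v: <>q is false, r is true, so <>q | r is true.
    At v: no accessible worlds, so <>q is false.

Yes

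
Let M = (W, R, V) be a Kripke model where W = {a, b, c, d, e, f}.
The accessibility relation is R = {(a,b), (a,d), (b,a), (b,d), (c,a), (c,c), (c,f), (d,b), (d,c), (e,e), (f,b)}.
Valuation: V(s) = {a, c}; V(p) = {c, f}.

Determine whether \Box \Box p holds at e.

No

At e: \Box \Box p requires \Box p at every successor {e}.
  \Box p fails at e, so \Box \Box p is false at e.
    At e: \Box p requires p at every successor {e}.
      p fails at e, so \Box p is false at e.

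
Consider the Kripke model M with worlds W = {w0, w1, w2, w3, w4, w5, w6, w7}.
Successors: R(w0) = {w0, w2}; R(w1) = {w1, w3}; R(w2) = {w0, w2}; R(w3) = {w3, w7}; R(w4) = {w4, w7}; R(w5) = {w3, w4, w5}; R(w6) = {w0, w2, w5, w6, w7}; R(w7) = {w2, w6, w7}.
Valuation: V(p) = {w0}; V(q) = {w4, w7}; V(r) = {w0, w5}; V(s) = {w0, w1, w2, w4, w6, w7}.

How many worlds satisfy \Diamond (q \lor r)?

7

Let φ = \Diamond (q \lor r). Evaluate φ at each world:
  w0 (successors {w0, w2}): φ is true.
  w1 (successors {w1, w3}): φ is false.
  w2 (successors {w0, w2}): φ is true.
  w3 (successors {w3, w7}): φ is true.
  w4 (successors {w4, w7}): φ is true.
  w5 (successors {w3, w4, w5}): φ is true.
  w6 (successors {w0, w2, w5, w6, w7}): φ is true.
  w7 (successors {w2, w6, w7}): φ is true.
For instance, at w6:
  At w6: \Diamond (q \lor r) requires q \lor r at some successor in {w0, w2, w5, w6, w7}.
    q \lor r holds at w0, so \Diamond (q \lor r) is true at w6.
Satisfying worlds: {w0, w2, w3, w4, w5, w6, w7}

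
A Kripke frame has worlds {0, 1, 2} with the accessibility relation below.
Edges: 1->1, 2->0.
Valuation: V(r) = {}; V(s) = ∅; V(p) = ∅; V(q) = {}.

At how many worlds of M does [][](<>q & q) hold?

Let φ = [][](<>q & q). Evaluate φ at each world:
  0 (successors ∅): φ is true.
  1 (successors {1}): φ is false.
  2 (successors {0}): φ is true.
For instance, at 1:
  At 1: [][](<>q & q) requires [](<>q & q) at every successor {1}.
    [](<>q & q) fails at 1, so [][](<>q & q) is false at 1.
      At 1: [](<>q & q) requires <>q & q at every successor {1}.
        <>q & q fails at 1, so [](<>q & q) is false at 1.
Satisfying worlds: {0, 2}

2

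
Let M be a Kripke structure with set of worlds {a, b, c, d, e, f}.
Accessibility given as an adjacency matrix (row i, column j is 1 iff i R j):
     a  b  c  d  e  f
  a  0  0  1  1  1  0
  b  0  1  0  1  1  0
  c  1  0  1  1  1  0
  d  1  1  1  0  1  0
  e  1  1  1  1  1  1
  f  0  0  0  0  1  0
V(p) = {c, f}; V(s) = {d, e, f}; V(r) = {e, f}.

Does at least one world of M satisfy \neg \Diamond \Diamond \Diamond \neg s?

Let φ = \neg \Diamond \Diamond \Diamond \neg s. Evaluate φ at each world:
  a (successors {c, d, e}): φ is false.
  b (successors {b, d, e}): φ is false.
  c (successors {a, c, d, e}): φ is false.
  d (successors {a, b, c, e}): φ is false.
  e (successors {a, b, c, d, e, f}): φ is false.
  f (successors {e}): φ is false.
For instance, at a:
  At a: \Diamond \Diamond \Diamond \neg s is true, so \neg \Diamond \Diamond \Diamond \neg s is false.
    At a: \Diamond \Diamond \Diamond \neg s requires \Diamond \Diamond \neg s at some successor in {c, d, e}.
      \Diamond \Diamond \neg s holds at c, so \Diamond \Diamond \Diamond \neg s is true at a.

No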